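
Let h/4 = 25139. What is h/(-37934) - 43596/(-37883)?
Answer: -1077796142/718526861 ≈ -1.5000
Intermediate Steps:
h = 100556 (h = 4*25139 = 100556)
h/(-37934) - 43596/(-37883) = 100556/(-37934) - 43596/(-37883) = 100556*(-1/37934) - 43596*(-1/37883) = -50278/18967 + 43596/37883 = -1077796142/718526861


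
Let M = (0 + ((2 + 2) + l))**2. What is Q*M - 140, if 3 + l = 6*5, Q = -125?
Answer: -120265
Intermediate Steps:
l = 27 (l = -3 + 6*5 = -3 + 30 = 27)
M = 961 (M = (0 + ((2 + 2) + 27))**2 = (0 + (4 + 27))**2 = (0 + 31)**2 = 31**2 = 961)
Q*M - 140 = -125*961 - 140 = -120125 - 140 = -120265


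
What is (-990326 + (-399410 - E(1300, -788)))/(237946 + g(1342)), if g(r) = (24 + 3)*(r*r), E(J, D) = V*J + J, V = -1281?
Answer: 137132/24431987 ≈ 0.0056128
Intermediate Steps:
E(J, D) = -1280*J (E(J, D) = -1281*J + J = -1280*J)
g(r) = 27*r**2
(-990326 + (-399410 - E(1300, -788)))/(237946 + g(1342)) = (-990326 + (-399410 - (-1280)*1300))/(237946 + 27*1342**2) = (-990326 + (-399410 - 1*(-1664000)))/(237946 + 27*1800964) = (-990326 + (-399410 + 1664000))/(237946 + 48626028) = (-990326 + 1264590)/48863974 = 274264*(1/48863974) = 137132/24431987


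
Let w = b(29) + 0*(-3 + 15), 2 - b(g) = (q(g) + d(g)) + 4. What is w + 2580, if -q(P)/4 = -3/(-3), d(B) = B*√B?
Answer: 2582 - 29*√29 ≈ 2425.8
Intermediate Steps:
d(B) = B^(3/2)
q(P) = -4 (q(P) = -(-12)/(-3) = -(-12)*(-1)/3 = -4*1 = -4)
b(g) = 2 - g^(3/2) (b(g) = 2 - ((-4 + g^(3/2)) + 4) = 2 - g^(3/2))
w = 2 - 29*√29 (w = (2 - 29^(3/2)) + 0*(-3 + 15) = (2 - 29*√29) + 0*12 = (2 - 29*√29) + 0 = 2 - 29*√29 ≈ -154.17)
w + 2580 = (2 - 29*√29) + 2580 = 2582 - 29*√29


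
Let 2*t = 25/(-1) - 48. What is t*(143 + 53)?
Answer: -7154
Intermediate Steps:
t = -73/2 (t = (25/(-1) - 48)/2 = (25*(-1) - 48)/2 = (-25 - 48)/2 = (½)*(-73) = -73/2 ≈ -36.500)
t*(143 + 53) = -73*(143 + 53)/2 = -73/2*196 = -7154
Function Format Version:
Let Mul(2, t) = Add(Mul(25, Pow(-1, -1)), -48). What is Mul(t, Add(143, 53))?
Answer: -7154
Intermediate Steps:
t = Rational(-73, 2) (t = Mul(Rational(1, 2), Add(Mul(25, Pow(-1, -1)), -48)) = Mul(Rational(1, 2), Add(Mul(25, -1), -48)) = Mul(Rational(1, 2), Add(-25, -48)) = Mul(Rational(1, 2), -73) = Rational(-73, 2) ≈ -36.500)
Mul(t, Add(143, 53)) = Mul(Rational(-73, 2), Add(143, 53)) = Mul(Rational(-73, 2), 196) = -7154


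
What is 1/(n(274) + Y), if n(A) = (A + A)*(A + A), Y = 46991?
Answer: 1/347295 ≈ 2.8794e-6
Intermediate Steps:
n(A) = 4*A² (n(A) = (2*A)*(2*A) = 4*A²)
1/(n(274) + Y) = 1/(4*274² + 46991) = 1/(4*75076 + 46991) = 1/(300304 + 46991) = 1/347295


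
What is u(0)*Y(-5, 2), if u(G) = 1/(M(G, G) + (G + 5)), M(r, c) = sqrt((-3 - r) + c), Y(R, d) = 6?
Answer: 15/14 - 3*I*sqrt(3)/14 ≈ 1.0714 - 0.37115*I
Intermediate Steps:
M(r, c) = sqrt(-3 + c - r)
u(G) = 1/(5 + G + I*sqrt(3)) (u(G) = 1/(sqrt(-3 + G - G) + (G + 5)) = 1/(sqrt(-3) + (5 + G)) = 1/(I*sqrt(3) + (5 + G)) = 1/(5 + G + I*sqrt(3)))
u(0)*Y(-5, 2) = 6/(5 + 0 + I*sqrt(3)) = 6/(5 + I*sqrt(3))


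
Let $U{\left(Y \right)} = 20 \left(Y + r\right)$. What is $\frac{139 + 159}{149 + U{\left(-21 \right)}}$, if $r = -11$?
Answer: $- \frac{298}{491} \approx -0.60693$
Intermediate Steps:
$U{\left(Y \right)} = -220 + 20 Y$ ($U{\left(Y \right)} = 20 \left(Y - 11\right) = 20 \left(-11 + Y\right) = -220 + 20 Y$)
$\frac{139 + 159}{149 + U{\left(-21 \right)}} = \frac{139 + 159}{149 + \left(-220 + 20 \left(-21\right)\right)} = \frac{298}{149 - 640} = \frac{298}{-491} = 298 \left(- \frac{1}{491}\right) = - \frac{298}{491}$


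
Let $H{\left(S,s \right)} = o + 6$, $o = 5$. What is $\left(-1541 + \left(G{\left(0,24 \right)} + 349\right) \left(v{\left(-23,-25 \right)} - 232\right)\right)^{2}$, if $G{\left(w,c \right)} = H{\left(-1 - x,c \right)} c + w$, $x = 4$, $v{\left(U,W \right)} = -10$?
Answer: $22466112769$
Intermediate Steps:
$H{\left(S,s \right)} = 11$ ($H{\left(S,s \right)} = 5 + 6 = 11$)
$G{\left(w,c \right)} = w + 11 c$ ($G{\left(w,c \right)} = 11 c + w = w + 11 c$)
$\left(-1541 + \left(G{\left(0,24 \right)} + 349\right) \left(v{\left(-23,-25 \right)} - 232\right)\right)^{2} = \left(-1541 + \left(\left(0 + 11 \cdot 24\right) + 349\right) \left(-10 - 232\right)\right)^{2} = \left(-1541 + \left(\left(0 + 264\right) + 349\right) \left(-242\right)\right)^{2} = \left(-1541 + \left(264 + 349\right) \left(-242\right)\right)^{2} = \left(-1541 + 613 \left(-242\right)\right)^{2} = \left(-1541 - 148346\right)^{2} = \left(-149887\right)^{2} = 22466112769$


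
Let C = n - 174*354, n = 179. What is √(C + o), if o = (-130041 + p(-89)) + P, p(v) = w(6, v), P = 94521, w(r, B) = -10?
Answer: I*√96947 ≈ 311.36*I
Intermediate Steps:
p(v) = -10
C = -61417 (C = 179 - 174*354 = 179 - 61596 = -61417)
o = -35530 (o = (-130041 - 10) + 94521 = -130051 + 94521 = -35530)
√(C + o) = √(-61417 - 35530) = √(-96947) = I*√96947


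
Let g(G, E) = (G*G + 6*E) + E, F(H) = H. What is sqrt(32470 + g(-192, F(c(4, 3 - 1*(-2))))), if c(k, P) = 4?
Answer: sqrt(69362) ≈ 263.37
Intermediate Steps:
g(G, E) = G**2 + 7*E (g(G, E) = (G**2 + 6*E) + E = G**2 + 7*E)
sqrt(32470 + g(-192, F(c(4, 3 - 1*(-2))))) = sqrt(32470 + ((-192)**2 + 7*4)) = sqrt(32470 + (36864 + 28)) = sqrt(32470 + 36892) = sqrt(69362)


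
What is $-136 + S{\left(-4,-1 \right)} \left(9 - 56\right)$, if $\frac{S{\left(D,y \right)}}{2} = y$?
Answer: $-42$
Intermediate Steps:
$S{\left(D,y \right)} = 2 y$
$-136 + S{\left(-4,-1 \right)} \left(9 - 56\right) = -136 + 2 \left(-1\right) \left(9 - 56\right) = -136 - -94 = -136 + 94 = -42$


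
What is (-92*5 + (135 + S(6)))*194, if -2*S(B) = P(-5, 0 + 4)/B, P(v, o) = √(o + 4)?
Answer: -63050 - 97*√2/3 ≈ -63096.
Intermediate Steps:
P(v, o) = √(4 + o)
S(B) = -√2/B (S(B) = -√(4 + (0 + 4))/(2*B) = -√(4 + 4)/(2*B) = -√8/(2*B) = -2*√2/(2*B) = -√2/B)
(-92*5 + (135 + S(6)))*194 = (-92*5 + (135 - 1*√2/6))*194 = (-460 + (135 - 1*√2*⅙))*194 = (-460 + (135 - √2/6))*194 = (-325 - √2/6)*194 = -63050 - 97*√2/3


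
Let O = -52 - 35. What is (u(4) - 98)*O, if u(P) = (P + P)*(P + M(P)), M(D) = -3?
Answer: 7830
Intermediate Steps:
O = -87
u(P) = 2*P*(-3 + P) (u(P) = (P + P)*(P - 3) = (2*P)*(-3 + P) = 2*P*(-3 + P))
(u(4) - 98)*O = (2*4*(-3 + 4) - 98)*(-87) = (2*4*1 - 98)*(-87) = (8 - 98)*(-87) = -90*(-87) = 7830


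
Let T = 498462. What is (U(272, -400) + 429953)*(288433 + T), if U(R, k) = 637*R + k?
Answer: 474353683215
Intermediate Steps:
U(R, k) = k + 637*R
(U(272, -400) + 429953)*(288433 + T) = ((-400 + 637*272) + 429953)*(288433 + 498462) = ((-400 + 173264) + 429953)*786895 = (172864 + 429953)*786895 = 602817*786895 = 474353683215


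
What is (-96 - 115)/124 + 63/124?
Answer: -37/31 ≈ -1.1935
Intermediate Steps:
(-96 - 115)/124 + 63/124 = -211*1/124 + 63*(1/124) = -211/124 + 63/124 = -37/31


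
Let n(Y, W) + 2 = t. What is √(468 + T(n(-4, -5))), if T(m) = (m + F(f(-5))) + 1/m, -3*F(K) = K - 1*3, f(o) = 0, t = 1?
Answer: √467 ≈ 21.610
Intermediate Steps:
n(Y, W) = -1 (n(Y, W) = -2 + 1 = -1)
F(K) = 1 - K/3 (F(K) = -(K - 1*3)/3 = -(K - 3)/3 = -(-3 + K)/3 = 1 - K/3)
T(m) = 1 + m + 1/m (T(m) = (m + (1 - ⅓*0)) + 1/m = (m + (1 + 0)) + 1/m = (m + 1) + 1/m = (1 + m) + 1/m = 1 + m + 1/m)
√(468 + T(n(-4, -5))) = √(468 + (1 - 1 + 1/(-1))) = √(468 + (1 - 1 - 1)) = √(468 - 1) = √467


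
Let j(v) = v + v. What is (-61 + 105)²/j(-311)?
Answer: -968/311 ≈ -3.1125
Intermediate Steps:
j(v) = 2*v
(-61 + 105)²/j(-311) = (-61 + 105)²/((2*(-311))) = 44²/(-622) = 1936*(-1/622) = -968/311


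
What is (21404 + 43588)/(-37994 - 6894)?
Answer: -8124/5611 ≈ -1.4479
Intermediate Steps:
(21404 + 43588)/(-37994 - 6894) = 64992/(-44888) = 64992*(-1/44888) = -8124/5611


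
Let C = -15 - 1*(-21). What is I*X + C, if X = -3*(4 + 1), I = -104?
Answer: 1566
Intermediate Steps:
X = -15 (X = -3*5 = -15)
C = 6 (C = -15 + 21 = 6)
I*X + C = -104*(-15) + 6 = 1560 + 6 = 1566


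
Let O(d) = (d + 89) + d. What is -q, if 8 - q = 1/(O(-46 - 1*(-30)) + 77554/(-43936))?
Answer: -9685224/1213399 ≈ -7.9819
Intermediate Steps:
O(d) = 89 + 2*d (O(d) = (89 + d) + d = 89 + 2*d)
q = 9685224/1213399 (q = 8 - 1/((89 + 2*(-46 - 1*(-30))) + 77554/(-43936)) = 8 - 1/((89 + 2*(-46 + 30)) + 77554*(-1/43936)) = 8 - 1/((89 + 2*(-16)) - 38777/21968) = 8 - 1/((89 - 32) - 38777/21968) = 8 - 1/(57 - 38777/21968) = 8 - 1/1213399/21968 = 8 - 1*21968/1213399 = 8 - 21968/1213399 = 9685224/1213399 ≈ 7.9819)
-q = -1*9685224/1213399 = -9685224/1213399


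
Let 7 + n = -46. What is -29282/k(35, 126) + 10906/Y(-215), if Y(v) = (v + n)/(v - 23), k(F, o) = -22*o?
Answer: 81851459/8442 ≈ 9695.8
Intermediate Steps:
n = -53 (n = -7 - 46 = -53)
Y(v) = (-53 + v)/(-23 + v) (Y(v) = (v - 53)/(v - 23) = (-53 + v)/(-23 + v))
-29282/k(35, 126) + 10906/Y(-215) = -29282/((-22*126)) + 10906/(((-53 - 215)/(-23 - 215))) = -29282/(-2772) + 10906/((-268/(-238))) = -29282*(-1/2772) + 10906/((-1/238*(-268))) = 1331/126 + 10906/(134/119) = 1331/126 + 10906*(119/134) = 1331/126 + 648907/67 = 81851459/8442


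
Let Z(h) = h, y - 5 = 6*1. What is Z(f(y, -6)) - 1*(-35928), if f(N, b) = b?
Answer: 35922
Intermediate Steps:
y = 11 (y = 5 + 6*1 = 5 + 6 = 11)
Z(f(y, -6)) - 1*(-35928) = -6 - 1*(-35928) = -6 + 35928 = 35922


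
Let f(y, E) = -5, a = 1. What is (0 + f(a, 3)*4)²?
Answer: 400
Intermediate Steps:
(0 + f(a, 3)*4)² = (0 - 5*4)² = (0 - 20)² = (-20)² = 400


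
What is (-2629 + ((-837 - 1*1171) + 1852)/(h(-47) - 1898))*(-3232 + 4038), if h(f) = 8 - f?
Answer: -3905143346/1843 ≈ -2.1189e+6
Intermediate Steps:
(-2629 + ((-837 - 1*1171) + 1852)/(h(-47) - 1898))*(-3232 + 4038) = (-2629 + ((-837 - 1*1171) + 1852)/((8 - 1*(-47)) - 1898))*(-3232 + 4038) = (-2629 + ((-837 - 1171) + 1852)/((8 + 47) - 1898))*806 = (-2629 + (-2008 + 1852)/(55 - 1898))*806 = (-2629 - 156/(-1843))*806 = (-2629 - 156*(-1/1843))*806 = (-2629 + 156/1843)*806 = -4845091/1843*806 = -3905143346/1843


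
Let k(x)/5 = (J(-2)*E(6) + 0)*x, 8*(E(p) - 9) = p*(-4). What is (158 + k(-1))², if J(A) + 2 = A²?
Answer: 9604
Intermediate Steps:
J(A) = -2 + A²
E(p) = 9 - p/2 (E(p) = 9 + (p*(-4))/8 = 9 + (-4*p)/8 = 9 - p/2)
k(x) = 60*x (k(x) = 5*(((-2 + (-2)²)*(9 - ½*6) + 0)*x) = 5*(((-2 + 4)*(9 - 3) + 0)*x) = 5*((2*6 + 0)*x) = 5*((12 + 0)*x) = 5*(12*x) = 60*x)
(158 + k(-1))² = (158 + 60*(-1))² = (158 - 60)² = 98² = 9604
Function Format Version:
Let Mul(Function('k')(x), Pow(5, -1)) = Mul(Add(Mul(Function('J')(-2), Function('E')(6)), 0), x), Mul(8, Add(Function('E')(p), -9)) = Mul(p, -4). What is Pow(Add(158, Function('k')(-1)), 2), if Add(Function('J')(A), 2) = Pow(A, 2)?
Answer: 9604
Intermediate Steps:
Function('J')(A) = Add(-2, Pow(A, 2))
Function('E')(p) = Add(9, Mul(Rational(-1, 2), p)) (Function('E')(p) = Add(9, Mul(Rational(1, 8), Mul(p, -4))) = Add(9, Mul(Rational(1, 8), Mul(-4, p))) = Add(9, Mul(Rational(-1, 2), p)))
Function('k')(x) = Mul(60, x) (Function('k')(x) = Mul(5, Mul(Add(Mul(Add(-2, Pow(-2, 2)), Add(9, Mul(Rational(-1, 2), 6))), 0), x)) = Mul(5, Mul(Add(Mul(Add(-2, 4), Add(9, -3)), 0), x)) = Mul(5, Mul(Add(Mul(2, 6), 0), x)) = Mul(5, Mul(Add(12, 0), x)) = Mul(5, Mul(12, x)) = Mul(60, x))
Pow(Add(158, Function('k')(-1)), 2) = Pow(Add(158, Mul(60, -1)), 2) = Pow(Add(158, -60), 2) = Pow(98, 2) = 9604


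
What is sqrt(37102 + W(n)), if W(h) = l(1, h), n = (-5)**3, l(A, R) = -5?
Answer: sqrt(37097) ≈ 192.61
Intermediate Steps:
n = -125
W(h) = -5
sqrt(37102 + W(n)) = sqrt(37102 - 5) = sqrt(37097)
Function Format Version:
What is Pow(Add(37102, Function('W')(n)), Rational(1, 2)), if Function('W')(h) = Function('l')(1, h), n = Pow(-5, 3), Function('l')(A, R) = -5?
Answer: Pow(37097, Rational(1, 2)) ≈ 192.61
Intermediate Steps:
n = -125
Function('W')(h) = -5
Pow(Add(37102, Function('W')(n)), Rational(1, 2)) = Pow(Add(37102, -5), Rational(1, 2)) = Pow(37097, Rational(1, 2))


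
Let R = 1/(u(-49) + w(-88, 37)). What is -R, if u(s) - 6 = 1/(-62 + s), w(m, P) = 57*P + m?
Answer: -111/224996 ≈ -0.00049334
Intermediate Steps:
w(m, P) = m + 57*P
u(s) = 6 + 1/(-62 + s)
R = 111/224996 (R = 1/((-371 + 6*(-49))/(-62 - 49) + (-88 + 57*37)) = 1/((-371 - 294)/(-111) + (-88 + 2109)) = 1/(-1/111*(-665) + 2021) = 1/(665/111 + 2021) = 1/(224996/111) = 111/224996 ≈ 0.00049334)
-R = -1*111/224996 = -111/224996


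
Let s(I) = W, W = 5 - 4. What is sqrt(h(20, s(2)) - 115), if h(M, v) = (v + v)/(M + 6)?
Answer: 3*I*sqrt(2158)/13 ≈ 10.72*I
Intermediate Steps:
W = 1
s(I) = 1
h(M, v) = 2*v/(6 + M) (h(M, v) = (2*v)/(6 + M) = 2*v/(6 + M))
sqrt(h(20, s(2)) - 115) = sqrt(2*1/(6 + 20) - 115) = sqrt(2*1/26 - 115) = sqrt(2*1*(1/26) - 115) = sqrt(1/13 - 115) = sqrt(-1494/13) = 3*I*sqrt(2158)/13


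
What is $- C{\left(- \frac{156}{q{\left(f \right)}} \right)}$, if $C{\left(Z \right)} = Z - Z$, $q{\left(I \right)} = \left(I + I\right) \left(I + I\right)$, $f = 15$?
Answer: $0$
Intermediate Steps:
$q{\left(I \right)} = 4 I^{2}$ ($q{\left(I \right)} = 2 I 2 I = 4 I^{2}$)
$C{\left(Z \right)} = 0$
$- C{\left(- \frac{156}{q{\left(f \right)}} \right)} = \left(-1\right) 0 = 0$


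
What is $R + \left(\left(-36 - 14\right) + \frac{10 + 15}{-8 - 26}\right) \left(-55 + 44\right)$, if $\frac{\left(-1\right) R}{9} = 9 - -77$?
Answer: $- \frac{7341}{34} \approx -215.91$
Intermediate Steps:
$R = -774$ ($R = - 9 \left(9 - -77\right) = - 9 \left(9 + 77\right) = \left(-9\right) 86 = -774$)
$R + \left(\left(-36 - 14\right) + \frac{10 + 15}{-8 - 26}\right) \left(-55 + 44\right) = -774 + \left(\left(-36 - 14\right) + \frac{10 + 15}{-8 - 26}\right) \left(-55 + 44\right) = -774 + \left(-50 + \frac{25}{-34}\right) \left(-11\right) = -774 + \left(-50 + 25 \left(- \frac{1}{34}\right)\right) \left(-11\right) = -774 + \left(-50 - \frac{25}{34}\right) \left(-11\right) = -774 - - \frac{18975}{34} = -774 + \frac{18975}{34} = - \frac{7341}{34}$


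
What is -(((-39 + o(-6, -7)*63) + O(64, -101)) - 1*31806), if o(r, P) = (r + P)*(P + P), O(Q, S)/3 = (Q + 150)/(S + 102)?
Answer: 19737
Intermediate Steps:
O(Q, S) = 3*(150 + Q)/(102 + S) (O(Q, S) = 3*((Q + 150)/(S + 102)) = 3*((150 + Q)/(102 + S)) = 3*(150 + Q)/(102 + S))
o(r, P) = 2*P*(P + r) (o(r, P) = (P + r)*(2*P) = 2*P*(P + r))
-(((-39 + o(-6, -7)*63) + O(64, -101)) - 1*31806) = -(((-39 + (2*(-7)*(-7 - 6))*63) + 3*(150 + 64)/(102 - 101)) - 1*31806) = -(((-39 + (2*(-7)*(-13))*63) + 3*214/1) - 31806) = -(((-39 + 182*63) + 3*1*214) - 31806) = -(((-39 + 11466) + 642) - 31806) = -((11427 + 642) - 31806) = -(12069 - 31806) = -1*(-19737) = 19737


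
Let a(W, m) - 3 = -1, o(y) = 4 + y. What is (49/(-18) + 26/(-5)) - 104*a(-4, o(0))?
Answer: -19433/90 ≈ -215.92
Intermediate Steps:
a(W, m) = 2 (a(W, m) = 3 - 1 = 2)
(49/(-18) + 26/(-5)) - 104*a(-4, o(0)) = (49/(-18) + 26/(-5)) - 104*2 = (49*(-1/18) + 26*(-1/5)) - 208 = (-49/18 - 26/5) - 208 = -713/90 - 208 = -19433/90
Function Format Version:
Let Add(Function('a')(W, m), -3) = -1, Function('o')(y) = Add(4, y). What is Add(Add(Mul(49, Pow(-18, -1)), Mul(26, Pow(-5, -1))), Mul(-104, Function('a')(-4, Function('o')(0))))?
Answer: Rational(-19433, 90) ≈ -215.92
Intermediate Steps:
Function('a')(W, m) = 2 (Function('a')(W, m) = Add(3, -1) = 2)
Add(Add(Mul(49, Pow(-18, -1)), Mul(26, Pow(-5, -1))), Mul(-104, Function('a')(-4, Function('o')(0)))) = Add(Add(Mul(49, Pow(-18, -1)), Mul(26, Pow(-5, -1))), Mul(-104, 2)) = Add(Add(Mul(49, Rational(-1, 18)), Mul(26, Rational(-1, 5))), -208) = Add(Add(Rational(-49, 18), Rational(-26, 5)), -208) = Add(Rational(-713, 90), -208) = Rational(-19433, 90)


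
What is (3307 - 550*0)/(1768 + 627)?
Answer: 3307/2395 ≈ 1.3808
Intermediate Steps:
(3307 - 550*0)/(1768 + 627) = (3307 + 0)/2395 = 3307*(1/2395) = 3307/2395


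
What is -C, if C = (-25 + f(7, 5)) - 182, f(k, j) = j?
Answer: 202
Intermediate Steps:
C = -202 (C = (-25 + 5) - 182 = -20 - 182 = -202)
-C = -1*(-202) = 202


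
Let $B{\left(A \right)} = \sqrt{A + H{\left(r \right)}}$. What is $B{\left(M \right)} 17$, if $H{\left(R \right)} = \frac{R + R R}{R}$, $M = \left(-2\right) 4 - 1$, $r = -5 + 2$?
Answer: $17 i \sqrt{11} \approx 56.383 i$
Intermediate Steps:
$r = -3$
$M = -9$ ($M = -8 - 1 = -9$)
$H{\left(R \right)} = \frac{R + R^{2}}{R}$
$B{\left(A \right)} = \sqrt{-2 + A}$ ($B{\left(A \right)} = \sqrt{A + \left(1 - 3\right)} = \sqrt{A - 2} = \sqrt{-2 + A}$)
$B{\left(M \right)} 17 = \sqrt{-2 - 9} \cdot 17 = \sqrt{-11} \cdot 17 = i \sqrt{11} \cdot 17 = 17 i \sqrt{11}$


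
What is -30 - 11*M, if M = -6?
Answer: 36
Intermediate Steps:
-30 - 11*M = -30 - 11*(-6) = -30 + 66 = 36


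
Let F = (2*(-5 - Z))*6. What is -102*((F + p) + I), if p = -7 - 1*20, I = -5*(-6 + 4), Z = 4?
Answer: 12750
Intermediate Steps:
F = -108 (F = (2*(-5 - 1*4))*6 = (2*(-5 - 4))*6 = (2*(-9))*6 = -18*6 = -108)
I = 10 (I = -5*(-2) = 10)
p = -27 (p = -7 - 20 = -27)
-102*((F + p) + I) = -102*((-108 - 27) + 10) = -102*(-135 + 10) = -102*(-125) = 12750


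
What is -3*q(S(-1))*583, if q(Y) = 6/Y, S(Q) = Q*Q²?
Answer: 10494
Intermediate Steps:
S(Q) = Q³
-3*q(S(-1))*583 = -18/((-1)³)*583 = -18/(-1)*583 = -18*(-1)*583 = -3*(-6)*583 = 18*583 = 10494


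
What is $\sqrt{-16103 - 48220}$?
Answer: $3 i \sqrt{7147} \approx 253.62 i$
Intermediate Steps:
$\sqrt{-16103 - 48220} = \sqrt{-64323} = 3 i \sqrt{7147}$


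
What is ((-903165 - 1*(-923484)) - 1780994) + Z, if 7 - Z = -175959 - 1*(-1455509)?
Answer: -3040218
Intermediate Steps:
Z = -1279543 (Z = 7 - (-175959 - 1*(-1455509)) = 7 - (-175959 + 1455509) = 7 - 1*1279550 = 7 - 1279550 = -1279543)
((-903165 - 1*(-923484)) - 1780994) + Z = ((-903165 - 1*(-923484)) - 1780994) - 1279543 = ((-903165 + 923484) - 1780994) - 1279543 = (20319 - 1780994) - 1279543 = -1760675 - 1279543 = -3040218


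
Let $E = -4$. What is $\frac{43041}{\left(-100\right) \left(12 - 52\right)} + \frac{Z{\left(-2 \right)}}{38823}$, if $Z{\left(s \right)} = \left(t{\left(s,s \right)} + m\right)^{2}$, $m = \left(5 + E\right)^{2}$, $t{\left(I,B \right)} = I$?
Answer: $\frac{1670984743}{155292000} \approx 10.76$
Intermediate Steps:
$m = 1$ ($m = \left(5 - 4\right)^{2} = 1^{2} = 1$)
$Z{\left(s \right)} = \left(1 + s\right)^{2}$ ($Z{\left(s \right)} = \left(s + 1\right)^{2} = \left(1 + s\right)^{2}$)
$\frac{43041}{\left(-100\right) \left(12 - 52\right)} + \frac{Z{\left(-2 \right)}}{38823} = \frac{43041}{\left(-100\right) \left(12 - 52\right)} + \frac{\left(1 - 2\right)^{2}}{38823} = \frac{43041}{\left(-100\right) \left(-40\right)} + \left(-1\right)^{2} \cdot \frac{1}{38823} = \frac{43041}{4000} + 1 \cdot \frac{1}{38823} = 43041 \cdot \frac{1}{4000} + \frac{1}{38823} = \frac{43041}{4000} + \frac{1}{38823} = \frac{1670984743}{155292000}$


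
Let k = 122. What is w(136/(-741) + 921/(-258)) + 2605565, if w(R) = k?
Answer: 2605687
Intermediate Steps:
w(R) = 122
w(136/(-741) + 921/(-258)) + 2605565 = 122 + 2605565 = 2605687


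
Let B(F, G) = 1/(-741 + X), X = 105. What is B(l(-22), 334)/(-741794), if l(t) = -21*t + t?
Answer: 1/471780984 ≈ 2.1196e-9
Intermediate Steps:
l(t) = -20*t
B(F, G) = -1/636 (B(F, G) = 1/(-741 + 105) = 1/(-636) = -1/636)
B(l(-22), 334)/(-741794) = -1/636/(-741794) = -1/636*(-1/741794) = 1/471780984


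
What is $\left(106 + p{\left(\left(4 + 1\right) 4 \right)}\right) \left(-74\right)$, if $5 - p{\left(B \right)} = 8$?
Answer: $-7622$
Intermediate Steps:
$p{\left(B \right)} = -3$ ($p{\left(B \right)} = 5 - 8 = -3$)
$\left(106 + p{\left(\left(4 + 1\right) 4 \right)}\right) \left(-74\right) = \left(106 - 3\right) \left(-74\right) = 103 \left(-74\right) = -7622$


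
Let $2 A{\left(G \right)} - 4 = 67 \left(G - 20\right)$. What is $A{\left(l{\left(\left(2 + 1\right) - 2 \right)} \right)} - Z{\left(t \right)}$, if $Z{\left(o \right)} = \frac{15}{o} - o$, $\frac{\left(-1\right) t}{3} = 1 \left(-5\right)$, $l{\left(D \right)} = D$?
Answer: $- \frac{1241}{2} \approx -620.5$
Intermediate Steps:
$t = 15$ ($t = - 3 \cdot 1 \left(-5\right) = \left(-3\right) \left(-5\right) = 15$)
$Z{\left(o \right)} = - o + \frac{15}{o}$
$A{\left(G \right)} = -668 + \frac{67 G}{2}$ ($A{\left(G \right)} = 2 + \frac{67 \left(G - 20\right)}{2} = 2 + \frac{67 \left(-20 + G\right)}{2} = 2 + \frac{-1340 + 67 G}{2} = 2 + \left(-670 + \frac{67 G}{2}\right) = -668 + \frac{67 G}{2}$)
$A{\left(l{\left(\left(2 + 1\right) - 2 \right)} \right)} - Z{\left(t \right)} = \left(-668 + \frac{67 \left(\left(2 + 1\right) - 2\right)}{2}\right) - \left(\left(-1\right) 15 + \frac{15}{15}\right) = \left(-668 + \frac{67 \left(3 - 2\right)}{2}\right) - \left(-15 + 15 \cdot \frac{1}{15}\right) = \left(-668 + \frac{67}{2} \cdot 1\right) - \left(-15 + 1\right) = \left(-668 + \frac{67}{2}\right) - -14 = - \frac{1269}{2} + 14 = - \frac{1241}{2}$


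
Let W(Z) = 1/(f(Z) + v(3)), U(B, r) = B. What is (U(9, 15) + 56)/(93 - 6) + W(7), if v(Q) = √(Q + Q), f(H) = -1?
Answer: 412/435 + √6/5 ≈ 1.4370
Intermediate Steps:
v(Q) = √2*√Q (v(Q) = √(2*Q) = √2*√Q)
W(Z) = 1/(-1 + √6) (W(Z) = 1/(-1 + √2*√3) = 1/(-1 + √6))
(U(9, 15) + 56)/(93 - 6) + W(7) = (9 + 56)/(93 - 6) + (⅕ + √6/5) = 65/87 + (⅕ + √6/5) = 412/435 + √6/5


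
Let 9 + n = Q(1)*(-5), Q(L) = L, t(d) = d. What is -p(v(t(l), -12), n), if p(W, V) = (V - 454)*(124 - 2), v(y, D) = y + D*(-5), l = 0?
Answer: 57096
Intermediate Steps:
v(y, D) = y - 5*D
n = -14 (n = -9 + 1*(-5) = -9 - 5 = -14)
p(W, V) = -55388 + 122*V (p(W, V) = (-454 + V)*122 = -55388 + 122*V)
-p(v(t(l), -12), n) = -(-55388 + 122*(-14)) = -(-55388 - 1708) = -1*(-57096) = 57096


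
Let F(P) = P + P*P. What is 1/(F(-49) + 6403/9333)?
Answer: 9333/21957619 ≈ 0.00042505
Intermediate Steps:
F(P) = P + P**2
1/(F(-49) + 6403/9333) = 1/(-49*(1 - 49) + 6403/9333) = 1/(-49*(-48) + 6403*(1/9333)) = 1/(2352 + 6403/9333) = 1/(21957619/9333) = 9333/21957619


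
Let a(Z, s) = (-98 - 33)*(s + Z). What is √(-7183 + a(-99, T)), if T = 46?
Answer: 4*I*√15 ≈ 15.492*I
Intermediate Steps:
a(Z, s) = -131*Z - 131*s (a(Z, s) = -131*(Z + s) = -131*Z - 131*s)
√(-7183 + a(-99, T)) = √(-7183 + (-131*(-99) - 131*46)) = √(-7183 + (12969 - 6026)) = √(-7183 + 6943) = √(-240) = 4*I*√15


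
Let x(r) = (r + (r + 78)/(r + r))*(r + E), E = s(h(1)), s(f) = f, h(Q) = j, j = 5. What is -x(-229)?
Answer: -11729872/229 ≈ -51222.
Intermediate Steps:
h(Q) = 5
E = 5
x(r) = (5 + r)*(r + (78 + r)/(2*r)) (x(r) = (r + (r + 78)/(r + r))*(r + 5) = (r + (78 + r)/((2*r)))*(5 + r) = (r + (78 + r)*(1/(2*r)))*(5 + r) = (r + (78 + r)/(2*r))*(5 + r) = (5 + r)*(r + (78 + r)/(2*r)))
-x(-229) = -(83/2 + (-229)² + 195/(-229) + (11/2)*(-229)) = -(83/2 + 52441 + 195*(-1/229) - 2519/2) = -(83/2 + 52441 - 195/229 - 2519/2) = -1*11729872/229 = -11729872/229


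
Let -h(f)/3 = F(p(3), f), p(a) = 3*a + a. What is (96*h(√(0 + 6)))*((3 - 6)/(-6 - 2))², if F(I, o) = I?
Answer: -486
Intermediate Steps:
p(a) = 4*a
h(f) = -36 (h(f) = -12*3 = -3*12 = -36)
(96*h(√(0 + 6)))*((3 - 6)/(-6 - 2))² = (96*(-36))*((3 - 6)/(-6 - 2))² = -3456*(-3/(-8))² = -3456*(-3*(-⅛))² = -3456*(3/8)² = -3456*9/64 = -486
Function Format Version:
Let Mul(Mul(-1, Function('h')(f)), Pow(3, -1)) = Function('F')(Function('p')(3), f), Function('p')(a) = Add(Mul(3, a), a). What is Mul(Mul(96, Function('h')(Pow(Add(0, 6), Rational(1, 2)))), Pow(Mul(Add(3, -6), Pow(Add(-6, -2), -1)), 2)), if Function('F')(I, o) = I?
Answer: -486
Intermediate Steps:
Function('p')(a) = Mul(4, a)
Function('h')(f) = -36 (Function('h')(f) = Mul(-3, Mul(4, 3)) = Mul(-3, 12) = -36)
Mul(Mul(96, Function('h')(Pow(Add(0, 6), Rational(1, 2)))), Pow(Mul(Add(3, -6), Pow(Add(-6, -2), -1)), 2)) = Mul(Mul(96, -36), Pow(Mul(Add(3, -6), Pow(Add(-6, -2), -1)), 2)) = Mul(-3456, Pow(Mul(-3, Pow(-8, -1)), 2)) = Mul(-3456, Pow(Mul(-3, Rational(-1, 8)), 2)) = Mul(-3456, Pow(Rational(3, 8), 2)) = Mul(-3456, Rational(9, 64)) = -486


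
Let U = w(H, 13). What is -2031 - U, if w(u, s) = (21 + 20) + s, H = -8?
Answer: -2085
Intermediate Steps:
w(u, s) = 41 + s
U = 54 (U = 41 + 13 = 54)
-2031 - U = -2031 - 1*54 = -2031 - 54 = -2085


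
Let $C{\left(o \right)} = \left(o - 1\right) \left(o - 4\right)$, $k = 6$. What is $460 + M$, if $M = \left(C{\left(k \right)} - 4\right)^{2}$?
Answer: $496$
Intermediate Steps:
$C{\left(o \right)} = \left(-1 + o\right) \left(-4 + o\right)$
$M = 36$ ($M = \left(\left(4 + 6^{2} - 30\right) - 4\right)^{2} = \left(\left(4 + 36 - 30\right) - 4\right)^{2} = \left(10 - 4\right)^{2} = 6^{2} = 36$)
$460 + M = 460 + 36 = 496$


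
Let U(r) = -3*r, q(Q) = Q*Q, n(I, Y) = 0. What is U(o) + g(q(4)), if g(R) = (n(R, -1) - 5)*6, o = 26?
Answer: -108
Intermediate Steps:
q(Q) = Q**2
g(R) = -30 (g(R) = (0 - 5)*6 = -5*6 = -30)
U(o) + g(q(4)) = -3*26 - 30 = -78 - 30 = -108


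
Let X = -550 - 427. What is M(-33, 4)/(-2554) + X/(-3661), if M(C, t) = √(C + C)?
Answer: 977/3661 - I*√66/2554 ≈ 0.26687 - 0.0031809*I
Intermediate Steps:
X = -977
M(C, t) = √2*√C (M(C, t) = √(2*C) = √2*√C)
M(-33, 4)/(-2554) + X/(-3661) = (√2*√(-33))/(-2554) - 977/(-3661) = (√2*(I*√33))*(-1/2554) - 977*(-1/3661) = (I*√66)*(-1/2554) + 977/3661 = -I*√66/2554 + 977/3661 = 977/3661 - I*√66/2554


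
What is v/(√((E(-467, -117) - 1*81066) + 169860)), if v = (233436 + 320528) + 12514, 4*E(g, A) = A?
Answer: 377652*√39451/39451 ≈ 1901.4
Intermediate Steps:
E(g, A) = A/4
v = 566478 (v = 553964 + 12514 = 566478)
v/(√((E(-467, -117) - 1*81066) + 169860)) = 566478/(√(((¼)*(-117) - 1*81066) + 169860)) = 566478/(√((-117/4 - 81066) + 169860)) = 566478/(√(-324381/4 + 169860)) = 566478/(√(355059/4)) = 566478/((3*√39451/2)) = 566478*(2*√39451/118353) = 377652*√39451/39451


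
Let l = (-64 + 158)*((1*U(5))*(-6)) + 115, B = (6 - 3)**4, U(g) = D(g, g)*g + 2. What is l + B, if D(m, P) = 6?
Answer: -17852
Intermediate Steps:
U(g) = 2 + 6*g (U(g) = 6*g + 2 = 2 + 6*g)
B = 81 (B = 3**4 = 81)
l = -17933 (l = (-64 + 158)*((1*(2 + 6*5))*(-6)) + 115 = 94*((1*(2 + 30))*(-6)) + 115 = 94*((1*32)*(-6)) + 115 = 94*(32*(-6)) + 115 = 94*(-192) + 115 = -18048 + 115 = -17933)
l + B = -17933 + 81 = -17852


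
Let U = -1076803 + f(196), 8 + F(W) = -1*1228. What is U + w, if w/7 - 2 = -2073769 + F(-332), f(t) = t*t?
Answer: -15563408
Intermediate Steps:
f(t) = t²
F(W) = -1236 (F(W) = -8 - 1*1228 = -8 - 1228 = -1236)
U = -1038387 (U = -1076803 + 196² = -1076803 + 38416 = -1038387)
w = -14525021 (w = 14 + 7*(-2073769 - 1236) = 14 + 7*(-2075005) = 14 - 14525035 = -14525021)
U + w = -1038387 - 14525021 = -15563408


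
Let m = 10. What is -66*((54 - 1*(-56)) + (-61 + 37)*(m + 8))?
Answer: 21252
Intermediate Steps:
-66*((54 - 1*(-56)) + (-61 + 37)*(m + 8)) = -66*((54 - 1*(-56)) + (-61 + 37)*(10 + 8)) = -66*((54 + 56) - 24*18) = -66*(110 - 432) = -66*(-322) = 21252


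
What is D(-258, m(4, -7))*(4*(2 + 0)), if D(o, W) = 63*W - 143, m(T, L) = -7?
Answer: -4672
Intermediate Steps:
D(o, W) = -143 + 63*W
D(-258, m(4, -7))*(4*(2 + 0)) = (-143 + 63*(-7))*(4*(2 + 0)) = (-143 - 441)*(4*2) = -584*8 = -4672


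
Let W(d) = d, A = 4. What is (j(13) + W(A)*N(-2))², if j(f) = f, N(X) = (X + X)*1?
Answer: 9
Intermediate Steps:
N(X) = 2*X (N(X) = (2*X)*1 = 2*X)
(j(13) + W(A)*N(-2))² = (13 + 4*(2*(-2)))² = (13 + 4*(-4))² = (13 - 16)² = (-3)² = 9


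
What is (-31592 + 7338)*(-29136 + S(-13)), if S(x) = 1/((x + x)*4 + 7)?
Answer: 68546485022/97 ≈ 7.0666e+8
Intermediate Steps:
S(x) = 1/(7 + 8*x) (S(x) = 1/((2*x)*4 + 7) = 1/(8*x + 7) = 1/(7 + 8*x))
(-31592 + 7338)*(-29136 + S(-13)) = (-31592 + 7338)*(-29136 + 1/(7 + 8*(-13))) = -24254*(-29136 + 1/(7 - 104)) = -24254*(-29136 + 1/(-97)) = -24254*(-29136 - 1/97) = -24254*(-2826193/97) = 68546485022/97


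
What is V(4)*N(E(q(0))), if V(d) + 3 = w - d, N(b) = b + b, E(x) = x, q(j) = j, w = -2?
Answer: 0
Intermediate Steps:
N(b) = 2*b
V(d) = -5 - d (V(d) = -3 + (-2 - d) = -5 - d)
V(4)*N(E(q(0))) = (-5 - 1*4)*(2*0) = (-5 - 4)*0 = -9*0 = 0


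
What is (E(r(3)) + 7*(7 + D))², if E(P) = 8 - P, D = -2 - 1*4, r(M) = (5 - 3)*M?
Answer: 81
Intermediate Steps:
r(M) = 2*M
D = -6 (D = -2 - 4 = -6)
(E(r(3)) + 7*(7 + D))² = ((8 - 2*3) + 7*(7 - 6))² = ((8 - 1*6) + 7*1)² = ((8 - 6) + 7)² = (2 + 7)² = 9² = 81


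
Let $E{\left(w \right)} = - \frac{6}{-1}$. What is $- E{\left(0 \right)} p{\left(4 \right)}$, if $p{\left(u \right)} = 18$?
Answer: $-108$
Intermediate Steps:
$E{\left(w \right)} = 6$ ($E{\left(w \right)} = \left(-6\right) \left(-1\right) = 6$)
$- E{\left(0 \right)} p{\left(4 \right)} = - 6 \cdot 18 = \left(-1\right) 108 = -108$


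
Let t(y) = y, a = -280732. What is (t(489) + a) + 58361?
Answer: -221882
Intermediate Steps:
(t(489) + a) + 58361 = (489 - 280732) + 58361 = -280243 + 58361 = -221882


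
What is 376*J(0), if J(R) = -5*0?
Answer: 0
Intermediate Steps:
J(R) = 0
376*J(0) = 376*0 = 0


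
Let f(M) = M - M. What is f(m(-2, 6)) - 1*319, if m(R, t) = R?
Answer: -319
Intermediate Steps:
f(M) = 0
f(m(-2, 6)) - 1*319 = 0 - 1*319 = 0 - 319 = -319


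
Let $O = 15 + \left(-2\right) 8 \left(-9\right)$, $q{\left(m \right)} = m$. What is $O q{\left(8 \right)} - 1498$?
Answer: $-226$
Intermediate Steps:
$O = 159$ ($O = 15 - -144 = 15 + 144 = 159$)
$O q{\left(8 \right)} - 1498 = 159 \cdot 8 - 1498 = 1272 - 1498 = -226$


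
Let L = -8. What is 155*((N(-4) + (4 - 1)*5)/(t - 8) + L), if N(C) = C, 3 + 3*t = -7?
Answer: -47275/34 ≈ -1390.4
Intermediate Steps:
t = -10/3 (t = -1 + (1/3)*(-7) = -1 - 7/3 = -10/3 ≈ -3.3333)
L = -8 (L = -8*1 = -8)
155*((N(-4) + (4 - 1)*5)/(t - 8) + L) = 155*((-4 + (4 - 1)*5)/(-10/3 - 8) - 8) = 155*((-4 + 3*5)/(-34/3) - 8) = 155*((-4 + 15)*(-3/34) - 8) = 155*(11*(-3/34) - 8) = 155*(-33/34 - 8) = 155*(-305/34) = -47275/34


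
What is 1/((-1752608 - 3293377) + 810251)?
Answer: -1/4235734 ≈ -2.3609e-7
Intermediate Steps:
1/((-1752608 - 3293377) + 810251) = 1/(-5045985 + 810251) = 1/(-4235734) = -1/4235734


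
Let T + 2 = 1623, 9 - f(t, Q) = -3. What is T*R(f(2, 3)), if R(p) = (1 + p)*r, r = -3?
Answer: -63219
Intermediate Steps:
f(t, Q) = 12 (f(t, Q) = 9 - 1*(-3) = 9 + 3 = 12)
T = 1621 (T = -2 + 1623 = 1621)
R(p) = -3 - 3*p (R(p) = (1 + p)*(-3) = -3 - 3*p)
T*R(f(2, 3)) = 1621*(-3 - 3*12) = 1621*(-3 - 36) = 1621*(-39) = -63219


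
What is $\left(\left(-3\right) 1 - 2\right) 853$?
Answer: $-4265$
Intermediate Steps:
$\left(\left(-3\right) 1 - 2\right) 853 = \left(-3 - 2\right) 853 = \left(-5\right) 853 = -4265$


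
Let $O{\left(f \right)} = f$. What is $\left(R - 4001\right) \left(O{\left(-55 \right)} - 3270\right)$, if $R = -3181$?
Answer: $23880150$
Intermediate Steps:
$\left(R - 4001\right) \left(O{\left(-55 \right)} - 3270\right) = \left(-3181 - 4001\right) \left(-55 - 3270\right) = \left(-7182\right) \left(-3325\right) = 23880150$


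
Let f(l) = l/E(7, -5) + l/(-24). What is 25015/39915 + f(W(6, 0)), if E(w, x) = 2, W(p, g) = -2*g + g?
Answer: 5003/7983 ≈ 0.62671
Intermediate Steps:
W(p, g) = -g
f(l) = 11*l/24 (f(l) = l/2 + l/(-24) = l*(½) + l*(-1/24) = l/2 - l/24 = 11*l/24)
25015/39915 + f(W(6, 0)) = 25015/39915 + 11*(-1*0)/24 = 25015*(1/39915) + (11/24)*0 = 5003/7983 + 0 = 5003/7983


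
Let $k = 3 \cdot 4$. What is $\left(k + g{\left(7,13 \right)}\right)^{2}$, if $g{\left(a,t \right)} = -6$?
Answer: $36$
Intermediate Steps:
$k = 12$
$\left(k + g{\left(7,13 \right)}\right)^{2} = \left(12 - 6\right)^{2} = 6^{2} = 36$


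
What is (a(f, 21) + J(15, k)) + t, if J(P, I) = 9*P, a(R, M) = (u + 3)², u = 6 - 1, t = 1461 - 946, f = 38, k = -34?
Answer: 714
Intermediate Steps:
t = 515
u = 5
a(R, M) = 64 (a(R, M) = (5 + 3)² = 8² = 64)
(a(f, 21) + J(15, k)) + t = (64 + 9*15) + 515 = (64 + 135) + 515 = 199 + 515 = 714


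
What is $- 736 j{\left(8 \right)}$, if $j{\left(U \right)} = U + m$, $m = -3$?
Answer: $-3680$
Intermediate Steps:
$j{\left(U \right)} = -3 + U$ ($j{\left(U \right)} = U - 3 = -3 + U$)
$- 736 j{\left(8 \right)} = - 736 \left(-3 + 8\right) = \left(-736\right) 5 = -3680$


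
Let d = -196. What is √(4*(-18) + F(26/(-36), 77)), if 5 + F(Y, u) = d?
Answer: I*√273 ≈ 16.523*I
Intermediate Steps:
F(Y, u) = -201 (F(Y, u) = -5 - 196 = -201)
√(4*(-18) + F(26/(-36), 77)) = √(4*(-18) - 201) = √(-72 - 201) = √(-273) = I*√273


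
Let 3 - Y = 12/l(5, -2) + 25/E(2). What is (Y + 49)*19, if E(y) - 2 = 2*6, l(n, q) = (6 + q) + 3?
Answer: 1843/2 ≈ 921.50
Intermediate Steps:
l(n, q) = 9 + q
E(y) = 14 (E(y) = 2 + 2*6 = 2 + 12 = 14)
Y = -½ (Y = 3 - (12/(9 - 2) + 25/14) = 3 - (12/7 + 25*(1/14)) = 3 - (12*(⅐) + 25/14) = 3 - (12/7 + 25/14) = 3 - 1*7/2 = 3 - 7/2 = -½ ≈ -0.50000)
(Y + 49)*19 = (-½ + 49)*19 = (97/2)*19 = 1843/2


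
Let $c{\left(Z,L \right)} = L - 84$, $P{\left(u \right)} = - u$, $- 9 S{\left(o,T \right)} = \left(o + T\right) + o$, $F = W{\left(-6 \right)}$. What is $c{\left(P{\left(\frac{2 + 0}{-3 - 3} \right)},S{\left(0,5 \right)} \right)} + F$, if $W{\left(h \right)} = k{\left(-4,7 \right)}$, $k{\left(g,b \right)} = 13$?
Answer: $- \frac{644}{9} \approx -71.556$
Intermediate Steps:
$W{\left(h \right)} = 13$
$F = 13$
$S{\left(o,T \right)} = - \frac{2 o}{9} - \frac{T}{9}$ ($S{\left(o,T \right)} = - \frac{\left(o + T\right) + o}{9} = - \frac{\left(T + o\right) + o}{9} = - \frac{T + 2 o}{9} = - \frac{2 o}{9} - \frac{T}{9}$)
$c{\left(Z,L \right)} = -84 + L$ ($c{\left(Z,L \right)} = L - 84 = -84 + L$)
$c{\left(P{\left(\frac{2 + 0}{-3 - 3} \right)},S{\left(0,5 \right)} \right)} + F = \left(-84 - \frac{5}{9}\right) + 13 = - \frac{761}{9} + 13 = - \frac{644}{9}$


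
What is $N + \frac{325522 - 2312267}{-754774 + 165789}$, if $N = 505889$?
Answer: $\frac{59592603882}{117797} \approx 5.0589 \cdot 10^{5}$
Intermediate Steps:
$N + \frac{325522 - 2312267}{-754774 + 165789} = 505889 + \frac{325522 - 2312267}{-754774 + 165789} = 505889 - \frac{1986745}{-588985} = 505889 - - \frac{397349}{117797} = 505889 + \frac{397349}{117797} = \frac{59592603882}{117797}$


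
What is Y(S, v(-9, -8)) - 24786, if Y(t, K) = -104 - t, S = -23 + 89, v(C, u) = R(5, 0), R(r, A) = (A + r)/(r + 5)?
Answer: -24956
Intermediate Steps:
R(r, A) = (A + r)/(5 + r)
v(C, u) = ½ (v(C, u) = (0 + 5)/(5 + 5) = 5/10 = (⅒)*5 = ½)
S = 66
Y(S, v(-9, -8)) - 24786 = (-104 - 1*66) - 24786 = (-104 - 66) - 24786 = -170 - 24786 = -24956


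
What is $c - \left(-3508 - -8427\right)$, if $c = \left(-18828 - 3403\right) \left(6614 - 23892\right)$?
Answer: $384102299$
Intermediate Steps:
$c = 384107218$ ($c = \left(-22231\right) \left(-17278\right) = 384107218$)
$c - \left(-3508 - -8427\right) = 384107218 - \left(-3508 - -8427\right) = 384107218 - \left(-3508 + 8427\right) = 384107218 - 4919 = 384102299$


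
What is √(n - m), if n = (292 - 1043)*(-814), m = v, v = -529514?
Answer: 2*√285207 ≈ 1068.1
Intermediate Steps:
m = -529514
n = 611314 (n = -751*(-814) = 611314)
√(n - m) = √(611314 - 1*(-529514)) = √(611314 + 529514) = √1140828 = 2*√285207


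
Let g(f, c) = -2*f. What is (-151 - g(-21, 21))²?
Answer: 37249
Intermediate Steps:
(-151 - g(-21, 21))² = (-151 - (-2)*(-21))² = (-151 - 1*42)² = (-151 - 42)² = (-193)² = 37249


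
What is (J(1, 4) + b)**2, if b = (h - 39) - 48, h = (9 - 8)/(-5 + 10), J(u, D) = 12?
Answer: 139876/25 ≈ 5595.0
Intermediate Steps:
h = 1/5 ≈ 0.20000
b = -434/5 (b = (1/5 - 39) - 48 = -194/5 - 48 = -434/5 ≈ -86.800)
(J(1, 4) + b)**2 = (12 - 434/5)**2 = (-374/5)**2 = 139876/25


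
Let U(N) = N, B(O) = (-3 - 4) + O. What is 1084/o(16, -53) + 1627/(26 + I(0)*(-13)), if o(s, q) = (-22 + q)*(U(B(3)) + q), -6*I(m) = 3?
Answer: 2796262/55575 ≈ 50.315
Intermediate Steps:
I(m) = -1/2 (I(m) = -1/6*3 = -1/2)
B(O) = -7 + O
o(s, q) = (-22 + q)*(-4 + q) (o(s, q) = (-22 + q)*((-7 + 3) + q) = (-22 + q)*(-4 + q))
1084/o(16, -53) + 1627/(26 + I(0)*(-13)) = 1084/(88 + (-53)**2 - 26*(-53)) + 1627/(26 - 1/2*(-13)) = 1084/(88 + 2809 + 1378) + 1627/(26 + 13/2) = 1084/4275 + 1627/(65/2) = 1084*(1/4275) + 1627*(2/65) = 1084/4275 + 3254/65 = 2796262/55575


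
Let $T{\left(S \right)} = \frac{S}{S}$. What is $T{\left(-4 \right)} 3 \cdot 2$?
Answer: $6$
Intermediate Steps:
$T{\left(S \right)} = 1$
$T{\left(-4 \right)} 3 \cdot 2 = 1 \cdot 3 \cdot 2 = 3 \cdot 2 = 6$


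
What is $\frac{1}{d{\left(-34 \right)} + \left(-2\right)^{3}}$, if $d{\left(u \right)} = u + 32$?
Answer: $- \frac{1}{10} \approx -0.1$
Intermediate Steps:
$d{\left(u \right)} = 32 + u$
$\frac{1}{d{\left(-34 \right)} + \left(-2\right)^{3}} = \frac{1}{\left(32 - 34\right) + \left(-2\right)^{3}} = \frac{1}{-2 - 8} = \frac{1}{-10} = - \frac{1}{10}$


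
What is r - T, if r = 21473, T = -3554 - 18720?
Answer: 43747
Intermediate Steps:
T = -22274
r - T = 21473 - 1*(-22274) = 21473 + 22274 = 43747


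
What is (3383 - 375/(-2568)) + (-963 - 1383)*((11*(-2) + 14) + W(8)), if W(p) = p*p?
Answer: -109561883/856 ≈ -1.2799e+5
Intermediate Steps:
W(p) = p**2
(3383 - 375/(-2568)) + (-963 - 1383)*((11*(-2) + 14) + W(8)) = (3383 - 375/(-2568)) + (-963 - 1383)*((11*(-2) + 14) + 8**2) = (3383 - 375*(-1/2568)) - 2346*((-22 + 14) + 64) = (3383 + 125/856) - 2346*(-8 + 64) = 2895973/856 - 2346*56 = 2895973/856 - 131376 = -109561883/856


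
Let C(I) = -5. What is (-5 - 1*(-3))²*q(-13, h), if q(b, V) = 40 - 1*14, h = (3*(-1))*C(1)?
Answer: 104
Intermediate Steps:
h = 15 (h = (3*(-1))*(-5) = -3*(-5) = 15)
q(b, V) = 26 (q(b, V) = 40 - 14 = 26)
(-5 - 1*(-3))²*q(-13, h) = (-5 - 1*(-3))²*26 = (-5 + 3)²*26 = (-2)²*26 = 4*26 = 104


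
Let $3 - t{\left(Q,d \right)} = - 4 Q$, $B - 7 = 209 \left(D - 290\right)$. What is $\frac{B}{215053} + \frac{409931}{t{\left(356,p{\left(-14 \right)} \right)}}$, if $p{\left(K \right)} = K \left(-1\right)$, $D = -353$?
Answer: $\frac{87965131083}{306880631} \approx 286.64$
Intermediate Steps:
$p{\left(K \right)} = - K$
$B = -134380$ ($B = 7 + 209 \left(-353 - 290\right) = 7 + 209 \left(-643\right) = 7 - 134387 = -134380$)
$t{\left(Q,d \right)} = 3 + 4 Q$ ($t{\left(Q,d \right)} = 3 - - 4 Q = 3 + 4 Q$)
$\frac{B}{215053} + \frac{409931}{t{\left(356,p{\left(-14 \right)} \right)}} = - \frac{134380}{215053} + \frac{409931}{3 + 4 \cdot 356} = \left(-134380\right) \frac{1}{215053} + \frac{409931}{3 + 1424} = - \frac{134380}{215053} + \frac{409931}{1427} = \frac{87965131083}{306880631}$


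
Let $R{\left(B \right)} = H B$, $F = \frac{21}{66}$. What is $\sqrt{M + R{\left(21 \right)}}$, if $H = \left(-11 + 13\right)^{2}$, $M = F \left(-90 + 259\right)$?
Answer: $\frac{\sqrt{66682}}{22} \approx 11.738$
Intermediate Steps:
$F = \frac{7}{22}$ ($F = 21 \cdot \frac{1}{66} = \frac{7}{22} \approx 0.31818$)
$M = \frac{1183}{22}$ ($M = \frac{7 \left(-90 + 259\right)}{22} = \frac{7}{22} \cdot 169 = \frac{1183}{22} \approx 53.773$)
$H = 4$ ($H = 2^{2} = 4$)
$R{\left(B \right)} = 4 B$
$\sqrt{M + R{\left(21 \right)}} = \sqrt{\frac{1183}{22} + 4 \cdot 21} = \sqrt{\frac{1183}{22} + 84} = \sqrt{\frac{3031}{22}} = \frac{\sqrt{66682}}{22}$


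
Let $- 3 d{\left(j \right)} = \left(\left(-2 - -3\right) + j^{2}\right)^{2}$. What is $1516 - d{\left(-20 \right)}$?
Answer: $\frac{165349}{3} \approx 55116.0$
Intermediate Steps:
$d{\left(j \right)} = - \frac{\left(1 + j^{2}\right)^{2}}{3}$ ($d{\left(j \right)} = - \frac{\left(\left(-2 - -3\right) + j^{2}\right)^{2}}{3} = - \frac{\left(\left(-2 + 3\right) + j^{2}\right)^{2}}{3} = - \frac{\left(1 + j^{2}\right)^{2}}{3}$)
$1516 - d{\left(-20 \right)} = 1516 - - \frac{\left(1 + \left(-20\right)^{2}\right)^{2}}{3} = 1516 - - \frac{\left(1 + 400\right)^{2}}{3} = 1516 - - \frac{401^{2}}{3} = 1516 - \left(- \frac{1}{3}\right) 160801 = 1516 - - \frac{160801}{3} = 1516 + \frac{160801}{3} = \frac{165349}{3}$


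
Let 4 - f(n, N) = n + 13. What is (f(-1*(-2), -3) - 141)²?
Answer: 23104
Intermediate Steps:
f(n, N) = -9 - n (f(n, N) = 4 - (n + 13) = 4 - (13 + n) = 4 + (-13 - n) = -9 - n)
(f(-1*(-2), -3) - 141)² = ((-9 - (-1)*(-2)) - 141)² = ((-9 - 1*2) - 141)² = ((-9 - 2) - 141)² = (-11 - 141)² = (-152)² = 23104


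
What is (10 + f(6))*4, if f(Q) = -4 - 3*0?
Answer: 24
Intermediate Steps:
f(Q) = -4 (f(Q) = -4 + 0 = -4)
(10 + f(6))*4 = (10 - 4)*4 = 6*4 = 24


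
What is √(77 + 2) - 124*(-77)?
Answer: 9548 + √79 ≈ 9556.9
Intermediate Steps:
√(77 + 2) - 124*(-77) = √79 + 9548 = 9548 + √79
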